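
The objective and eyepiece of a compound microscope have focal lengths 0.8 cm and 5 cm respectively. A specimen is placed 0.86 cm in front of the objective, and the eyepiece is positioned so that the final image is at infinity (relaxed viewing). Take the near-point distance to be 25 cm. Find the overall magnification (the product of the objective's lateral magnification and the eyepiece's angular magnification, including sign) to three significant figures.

Objective: 1/d_i = 1/f_obj - 1/d_o = 1/0.8 - 1/0.86 = 0.08721 cm^-1, so d_i = 11.467 cm.
m_obj = -d_i/d_o = -11.467/0.86 = -13.333.
Eyepiece angular magnification (image at infinity): M_eye = D/f_e = 25/5 = 5.000.
Overall M = m_obj x M_eye = (-13.333)(5.000) = -66.67.

-66.7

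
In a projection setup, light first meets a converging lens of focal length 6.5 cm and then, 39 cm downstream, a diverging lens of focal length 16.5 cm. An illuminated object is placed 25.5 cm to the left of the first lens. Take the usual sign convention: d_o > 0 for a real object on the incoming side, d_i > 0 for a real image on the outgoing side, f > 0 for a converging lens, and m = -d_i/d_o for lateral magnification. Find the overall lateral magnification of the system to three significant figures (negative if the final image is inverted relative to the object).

-0.121

Lens 1: 1/d_i1 = 1/f_1 - 1/d_o1 = 1/6.5 - 1/25.5 = 0.11463 cm^-1, so d_i1 = 8.724 cm.
m_1 = -(8.724)/25.5 = -0.3421.
Object distance for lens 2: d_o2 = 39 - 8.724 = 30.276 cm.
Lens 2: 1/d_i2 = 1/f_2 - 1/d_o2 = 1/(-16.5) - 1/(30.276) = -0.09364 cm^-1, so d_i2 = -10.680 cm.
m_2 = -(-10.680)/(30.276) = 0.3527.
Overall magnification: m = m_1 m_2 = -0.1207.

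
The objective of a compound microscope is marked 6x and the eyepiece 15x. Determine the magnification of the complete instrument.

90

The overall magnification of a compound microscope is the product of the objective and eyepiece magnifications:
M = M_obj x M_eye = 6 x 15 = 90.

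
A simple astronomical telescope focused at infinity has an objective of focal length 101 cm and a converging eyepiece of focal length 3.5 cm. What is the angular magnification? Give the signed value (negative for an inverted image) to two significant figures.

-29

M = -f_obj/f_eye = -101/(3.5) = -28.857.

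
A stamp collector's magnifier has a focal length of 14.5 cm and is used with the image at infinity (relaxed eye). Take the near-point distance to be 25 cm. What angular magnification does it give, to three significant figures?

1.72

M = D/f = 25/14.5 = 1.724.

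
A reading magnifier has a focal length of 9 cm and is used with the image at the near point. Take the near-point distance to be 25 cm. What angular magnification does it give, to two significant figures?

3.8

M = 1 + D/f = 1 + 25/9 = 3.778.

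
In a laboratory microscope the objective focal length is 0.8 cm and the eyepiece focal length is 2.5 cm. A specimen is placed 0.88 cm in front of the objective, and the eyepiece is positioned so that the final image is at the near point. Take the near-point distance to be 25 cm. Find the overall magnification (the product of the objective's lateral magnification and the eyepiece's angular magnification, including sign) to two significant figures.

Objective: 1/d_i = 1/f_obj - 1/d_o = 1/0.8 - 1/0.88 = 0.11364 cm^-1, so d_i = 8.800 cm.
m_obj = -d_i/d_o = -8.800/0.88 = -10.000.
Eyepiece angular magnification (image at near point): M_eye = 1 + D/f_e = 1 + 25/2.5 = 11.000.
Overall M = m_obj x M_eye = (-10.000)(11.000) = -110.00.

-110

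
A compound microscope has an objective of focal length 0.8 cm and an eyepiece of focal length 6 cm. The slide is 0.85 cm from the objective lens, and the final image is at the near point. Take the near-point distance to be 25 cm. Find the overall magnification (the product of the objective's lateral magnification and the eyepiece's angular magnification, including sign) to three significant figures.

Objective: 1/d_i = 1/f_obj - 1/d_o = 1/0.8 - 1/0.85 = 0.07353 cm^-1, so d_i = 13.600 cm.
m_obj = -d_i/d_o = -13.600/0.85 = -16.000.
Eyepiece angular magnification (image at near point): M_eye = 1 + D/f_e = 1 + 25/6 = 5.167.
Overall M = m_obj x M_eye = (-16.000)(5.167) = -82.67.

-82.7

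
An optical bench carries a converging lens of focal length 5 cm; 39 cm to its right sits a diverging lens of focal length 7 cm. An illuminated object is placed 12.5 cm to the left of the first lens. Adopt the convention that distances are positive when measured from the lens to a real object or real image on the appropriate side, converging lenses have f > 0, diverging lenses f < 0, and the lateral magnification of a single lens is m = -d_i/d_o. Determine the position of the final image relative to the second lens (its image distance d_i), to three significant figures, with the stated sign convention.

Applying the thin-lens equation to the first lens, 1/5 = 1/12.5 + 1/d_i1, which gives d_i1 = 8.333 cm.
Object distance for lens 2: d_o2 = 39 - 8.333 = 30.667 cm.
Applying the thin-lens equation again with f_2 = -7 cm and d_o2 = 30.667 cm gives d_i2 = -5.699 cm.

-5.70 cm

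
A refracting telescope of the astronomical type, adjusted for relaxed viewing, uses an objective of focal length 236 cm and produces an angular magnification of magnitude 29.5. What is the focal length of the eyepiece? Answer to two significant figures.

8.0 cm

|M| = f_obj/f_eye, so f_eye = f_obj/|M| = 236/29.5 = 8.000 cm.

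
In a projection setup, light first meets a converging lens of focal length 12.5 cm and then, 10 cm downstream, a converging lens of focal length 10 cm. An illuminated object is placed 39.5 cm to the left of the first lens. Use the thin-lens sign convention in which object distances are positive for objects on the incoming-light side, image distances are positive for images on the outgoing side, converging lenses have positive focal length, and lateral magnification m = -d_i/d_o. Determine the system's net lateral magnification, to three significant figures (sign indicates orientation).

-0.253

First lens: d_i1 = 1/(1/12.5 - 1/39.5) = 18.287 cm.
m_1 = -(18.287)/39.5 = -0.4630.
This image would form 18.287 cm past lens 1, i.e. 8.287 cm beyond lens 2, so it is a virtual object for lens 2: d_o2 = 10 - 18.287 = -8.287 cm.
Second lens: d_i2 = 1/(1/10 - 1/(-8.287)) = 4.532 cm.
m_2 = -(4.532)/(-8.287) = 0.5468.
The system's lateral magnification is m_1 m_2 = (-0.4630)(0.5468) = -0.2532.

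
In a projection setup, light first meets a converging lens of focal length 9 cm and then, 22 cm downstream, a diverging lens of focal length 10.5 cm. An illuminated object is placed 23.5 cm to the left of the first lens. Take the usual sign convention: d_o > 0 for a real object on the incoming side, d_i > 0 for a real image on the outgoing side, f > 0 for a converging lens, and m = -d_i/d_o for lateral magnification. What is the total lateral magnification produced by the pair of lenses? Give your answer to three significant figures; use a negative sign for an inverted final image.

First lens: d_i1 = 1/(1/9 - 1/23.5) = 14.586 cm.
m_1 = -(14.586)/23.5 = -0.6207.
The intermediate image is 14.586 cm to the right of lens 1, so d_o2 = L - d_i1 = 22 - 14.586 = 7.414 cm.
Second lens: d_i2 = 1/(1/(-10.5) - 1/(7.414)) = -4.346 cm.
m_2 = -(-4.346)/(7.414) = 0.5861.
Total m = m_1 x m_2 = (-0.6207)(0.5861) = -0.3638.

-0.364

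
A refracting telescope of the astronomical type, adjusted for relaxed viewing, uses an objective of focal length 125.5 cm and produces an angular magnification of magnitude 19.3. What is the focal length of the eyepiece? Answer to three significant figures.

6.50 cm

|M| = f_obj/f_eye, so f_eye = f_obj/|M| = 125.5/19.3 = 6.503 cm.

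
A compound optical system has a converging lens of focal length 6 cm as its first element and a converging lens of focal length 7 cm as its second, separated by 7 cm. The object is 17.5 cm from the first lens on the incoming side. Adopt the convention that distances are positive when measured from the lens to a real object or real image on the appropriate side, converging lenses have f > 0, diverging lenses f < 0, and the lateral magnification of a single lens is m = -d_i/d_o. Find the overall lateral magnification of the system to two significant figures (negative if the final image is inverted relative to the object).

Lens 1: 1/d_i1 = 1/f_1 - 1/d_o1 = 1/6 - 1/17.5 = 0.10952 cm^-1, so d_i1 = 9.130 cm.
m_1 = -(9.130)/17.5 = -0.5217.
This image would form 9.130 cm past lens 1, i.e. 2.130 cm beyond lens 2, so it is a virtual object for lens 2: d_o2 = 7 - 9.130 = -2.130 cm.
Lens 2: 1/d_i2 = 1/f_2 - 1/d_o2 = 1/7 - 1/(-2.130) = 0.61224 cm^-1, so d_i2 = 1.633 cm.
m_2 = -(1.633)/(-2.130) = 0.7667.
Overall magnification: m = m_1 m_2 = -0.4000.

-0.40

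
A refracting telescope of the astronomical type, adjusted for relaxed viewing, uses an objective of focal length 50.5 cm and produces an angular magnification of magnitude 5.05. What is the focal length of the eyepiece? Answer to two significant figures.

10 cm

|M| = f_obj/f_eye, so f_eye = f_obj/|M| = 50.5/5.05 = 10.000 cm.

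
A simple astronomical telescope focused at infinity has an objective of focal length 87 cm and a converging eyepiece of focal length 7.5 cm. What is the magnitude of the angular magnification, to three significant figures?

11.6

|M| = f_obj/|f_eye| = 87/7.5 = 11.600.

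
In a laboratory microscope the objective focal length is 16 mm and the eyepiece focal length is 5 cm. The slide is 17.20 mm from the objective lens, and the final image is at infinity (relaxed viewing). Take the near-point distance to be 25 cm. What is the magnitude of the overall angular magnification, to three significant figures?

Convert to cm: f_obj = 16 mm = 1.6 cm; d_o = 17.20 mm = 1.72 cm.
Objective: 1/d_i = 1/f_obj - 1/d_o = 1/1.6 - 1/1.72 = 0.04360 cm^-1, so d_i = 22.933 cm.
m_obj = -d_i/d_o = -22.933/1.72 = -13.333.
Eyepiece angular magnification (image at infinity): M_eye = D/f_e = 25/5 = 5.000.
Overall M = m_obj x M_eye = (-13.333)(5.000) = -66.67.
|M| = 66.67.

66.7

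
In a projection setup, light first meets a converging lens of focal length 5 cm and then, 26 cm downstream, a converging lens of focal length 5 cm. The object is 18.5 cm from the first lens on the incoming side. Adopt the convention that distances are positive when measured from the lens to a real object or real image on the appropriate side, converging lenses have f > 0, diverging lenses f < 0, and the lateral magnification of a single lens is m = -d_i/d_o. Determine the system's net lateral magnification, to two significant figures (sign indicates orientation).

0.13

Lens 1: 1/d_i1 = 1/f_1 - 1/d_o1 = 1/5 - 1/18.5 = 0.14595 cm^-1, so d_i1 = 6.852 cm.
m_1 = -(6.852)/18.5 = -0.3704.
Object distance for lens 2: d_o2 = 26 - 6.852 = 19.148 cm.
Lens 2: 1/d_i2 = 1/f_2 - 1/d_o2 = 1/5 - 1/(19.148) = 0.14778 cm^-1, so d_i2 = 6.767 cm.
m_2 = -(6.767)/(19.148) = -0.3534.
The system's lateral magnification is m_1 m_2 = (-0.3704)(-0.3534) = 0.1309.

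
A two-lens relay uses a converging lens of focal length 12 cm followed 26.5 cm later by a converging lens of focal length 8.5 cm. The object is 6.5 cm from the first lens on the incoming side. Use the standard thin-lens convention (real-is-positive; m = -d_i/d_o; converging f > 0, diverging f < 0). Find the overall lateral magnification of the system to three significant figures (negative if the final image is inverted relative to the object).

First lens: d_i1 = 1/(1/12 - 1/6.5) = -14.182 cm.
m_1 = -(-14.182)/6.5 = 2.1818.
With d_i1 < 0 the first image is virtual and lies on the object side; the object distance for lens 2 is d_o2 = 26.5 - (-14.182) = 40.682 cm.
Second lens: d_i2 = 1/(1/8.5 - 1/(40.682)) = 10.745 cm.
m_2 = -(10.745)/(40.682) = -0.2641.
The system's lateral magnification is m_1 m_2 = (2.1818)(-0.2641) = -0.5763.

-0.576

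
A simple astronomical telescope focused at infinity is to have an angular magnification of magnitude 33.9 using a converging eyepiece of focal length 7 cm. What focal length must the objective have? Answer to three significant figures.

|M| = f_obj/|f_eye|, so f_obj = |M| x |f_eye| = 33.9 x 7 = 237.300 cm.

237 cm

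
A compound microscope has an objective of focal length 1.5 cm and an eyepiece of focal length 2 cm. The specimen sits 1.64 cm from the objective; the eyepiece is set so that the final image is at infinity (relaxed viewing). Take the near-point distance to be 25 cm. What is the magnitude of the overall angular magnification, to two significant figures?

Objective: 1/d_i = 1/f_obj - 1/d_o = 1/1.5 - 1/1.64 = 0.05691 cm^-1, so d_i = 17.571 cm.
m_obj = -d_i/d_o = -17.571/1.64 = -10.714.
Eyepiece angular magnification (image at infinity): M_eye = D/f_e = 25/2 = 12.500.
Overall M = m_obj x M_eye = (-10.714)(12.500) = -133.93.
|M| = 133.93.

130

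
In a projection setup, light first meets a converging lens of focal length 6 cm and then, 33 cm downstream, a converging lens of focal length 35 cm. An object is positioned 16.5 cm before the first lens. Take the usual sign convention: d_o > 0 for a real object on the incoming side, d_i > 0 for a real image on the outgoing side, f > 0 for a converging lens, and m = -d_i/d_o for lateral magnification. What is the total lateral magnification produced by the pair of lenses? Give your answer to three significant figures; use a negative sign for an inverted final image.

Lens 1: 1/d_i1 = 1/f_1 - 1/d_o1 = 1/6 - 1/16.5 = 0.10606 cm^-1, so d_i1 = 9.429 cm.
m_1 = -(9.429)/16.5 = -0.5714.
The intermediate image is 9.429 cm to the right of lens 1, so d_o2 = L - d_i1 = 33 - 9.429 = 23.571 cm.
Lens 2: 1/d_i2 = 1/f_2 - 1/d_o2 = 1/35 - 1/(23.571) = -0.01385 cm^-1, so d_i2 = -72.187 cm.
m_2 = -(-72.187)/(23.571) = 3.0625.
Total m = m_1 x m_2 = (-0.5714)(3.0625) = -1.7500.

-1.75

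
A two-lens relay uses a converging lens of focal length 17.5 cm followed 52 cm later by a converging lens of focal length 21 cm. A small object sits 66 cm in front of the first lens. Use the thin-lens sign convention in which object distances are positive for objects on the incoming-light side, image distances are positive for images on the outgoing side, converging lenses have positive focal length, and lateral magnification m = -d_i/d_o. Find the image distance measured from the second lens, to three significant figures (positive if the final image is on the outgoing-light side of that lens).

First lens: d_i1 = 1/(1/17.5 - 1/66) = 23.814 cm.
The intermediate image is 23.814 cm to the right of lens 1, so d_o2 = L - d_i1 = 52 - 23.814 = 28.186 cm.
Second lens: d_i2 = 1/(1/21 - 1/(28.186)) = 82.373 cm.

82.4 cm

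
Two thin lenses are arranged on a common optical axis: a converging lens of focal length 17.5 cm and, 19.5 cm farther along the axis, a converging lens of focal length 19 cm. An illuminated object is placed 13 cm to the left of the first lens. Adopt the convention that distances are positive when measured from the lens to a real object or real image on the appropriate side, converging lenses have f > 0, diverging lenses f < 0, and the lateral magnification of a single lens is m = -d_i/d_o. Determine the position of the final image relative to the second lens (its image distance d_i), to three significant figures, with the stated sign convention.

26.1 cm

Lens 1: 1/d_i1 = 1/f_1 - 1/d_o1 = 1/17.5 - 1/13 = -0.01978 cm^-1, so d_i1 = -50.556 cm.
The intermediate image is virtual, 50.556 cm to the left of lens 1, so d_o2 = L - d_i1 = 19.5 - (-50.556) = 70.056 cm.
Lens 2: 1/d_i2 = 1/f_2 - 1/d_o2 = 1/19 - 1/(70.056) = 0.03836 cm^-1, so d_i2 = 26.071 cm.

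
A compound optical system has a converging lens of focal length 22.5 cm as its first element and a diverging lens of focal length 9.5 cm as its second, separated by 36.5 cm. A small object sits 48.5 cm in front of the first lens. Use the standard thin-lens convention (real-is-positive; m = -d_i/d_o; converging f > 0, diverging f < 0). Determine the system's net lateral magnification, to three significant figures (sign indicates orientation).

-2.04

First lens: d_i1 = 1/(1/22.5 - 1/48.5) = 41.971 cm.
m_1 = -(41.971)/48.5 = -0.8654.
This image would form 41.971 cm past lens 1, i.e. 5.471 cm beyond lens 2, so it is a virtual object for lens 2: d_o2 = 36.5 - 41.971 = -5.471 cm.
Second lens: d_i2 = 1/(1/(-9.5) - 1/(-5.471)) = 12.901 cm.
m_2 = -(12.901)/(-5.471) = 2.3580.
Overall magnification: m = m_1 m_2 = -2.0406.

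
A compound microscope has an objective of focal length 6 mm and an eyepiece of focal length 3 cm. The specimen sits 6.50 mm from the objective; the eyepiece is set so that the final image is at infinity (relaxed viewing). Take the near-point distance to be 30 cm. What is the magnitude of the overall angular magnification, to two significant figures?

120

Convert to cm: f_obj = 6 mm = 0.6 cm; d_o = 6.50 mm = 0.65 cm.
Objective: 1/d_i = 1/f_obj - 1/d_o = 1/0.6 - 1/0.65 = 0.12821 cm^-1, so d_i = 7.800 cm.
m_obj = -d_i/d_o = -7.800/0.65 = -12.000.
Eyepiece angular magnification (image at infinity): M_eye = D/f_e = 30/3 = 10.000.
Overall M = m_obj x M_eye = (-12.000)(10.000) = -120.00.
|M| = 120.00.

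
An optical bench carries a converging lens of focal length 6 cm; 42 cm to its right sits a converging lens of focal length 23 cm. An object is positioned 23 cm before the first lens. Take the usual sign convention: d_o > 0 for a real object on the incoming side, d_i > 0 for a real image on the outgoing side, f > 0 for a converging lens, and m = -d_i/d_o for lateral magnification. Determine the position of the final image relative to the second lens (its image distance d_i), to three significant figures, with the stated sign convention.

71.6 cm

Applying the thin-lens equation to the first lens, 1/6 = 1/23 + 1/d_i1, which gives d_i1 = 8.118 cm.
The intermediate image is 8.118 cm to the right of lens 1, so d_o2 = L - d_i1 = 42 - 8.118 = 33.882 cm.
Applying the thin-lens equation again with f_2 = 23 cm and d_o2 = 33.882 cm gives d_i2 = 71.611 cm.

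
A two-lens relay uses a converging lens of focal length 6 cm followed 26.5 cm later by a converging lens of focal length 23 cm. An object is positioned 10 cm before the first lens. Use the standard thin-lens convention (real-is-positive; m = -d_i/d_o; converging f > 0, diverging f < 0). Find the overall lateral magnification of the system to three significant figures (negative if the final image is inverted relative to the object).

-3.00

Applying the thin-lens equation to the first lens, 1/6 = 1/10 + 1/d_i1, which gives d_i1 = 15.000 cm.
Its lateral magnification is m_1 = -d_i1/d_o1 = -(15.000)/10 = -1.5000.
That image sits 11.500 cm in front of the second lens, so d_o2 = 11.500 cm.
Applying the thin-lens equation again with f_2 = 23 cm and d_o2 = 11.500 cm gives d_i2 = -23.000 cm.
m_2 = -(-23.000)/(11.500) = 2.0000.
Total m = m_1 x m_2 = (-1.5000)(2.0000) = -3.0000.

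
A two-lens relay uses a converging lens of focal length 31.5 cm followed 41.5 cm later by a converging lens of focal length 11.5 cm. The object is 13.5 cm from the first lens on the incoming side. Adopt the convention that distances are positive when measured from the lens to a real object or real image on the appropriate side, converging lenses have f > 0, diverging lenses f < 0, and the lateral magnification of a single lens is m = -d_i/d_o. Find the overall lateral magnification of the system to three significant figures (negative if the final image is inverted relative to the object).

-0.375

Applying the thin-lens equation to the first lens, 1/31.5 = 1/13.5 + 1/d_i1, which gives d_i1 = -23.625 cm.
Its lateral magnification is m_1 = -d_i1/d_o1 = -(-23.625)/13.5 = 1.7500.
With d_i1 < 0 the first image is virtual and lies on the object side; the object distance for lens 2 is d_o2 = 41.5 - (-23.625) = 65.125 cm.
Applying the thin-lens equation again with f_2 = 11.5 cm and d_o2 = 65.125 cm gives d_i2 = 13.966 cm.
m_2 = -(13.966)/(65.125) = -0.2145.
Total m = m_1 x m_2 = (1.7500)(-0.2145) = -0.3753.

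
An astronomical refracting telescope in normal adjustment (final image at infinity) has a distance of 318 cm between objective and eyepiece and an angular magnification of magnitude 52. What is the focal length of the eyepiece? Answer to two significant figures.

In normal adjustment the tube length equals f_obj + f_eye and |M| = f_obj/f_eye.
So f_obj = 52 f_eye and 52 f_eye + f_eye = 318 cm, giving f_eye = 318/53 = 6.000 cm and f_obj = 312.000 cm.

6.0 cm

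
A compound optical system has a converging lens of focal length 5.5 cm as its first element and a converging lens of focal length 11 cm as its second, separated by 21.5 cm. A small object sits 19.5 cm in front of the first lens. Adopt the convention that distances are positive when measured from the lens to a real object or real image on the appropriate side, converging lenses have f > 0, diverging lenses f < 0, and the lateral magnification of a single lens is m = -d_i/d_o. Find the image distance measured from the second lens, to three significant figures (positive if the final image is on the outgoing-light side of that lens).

Applying the thin-lens equation to the first lens, 1/5.5 = 1/19.5 + 1/d_i1, which gives d_i1 = 7.661 cm.
The intermediate image is 7.661 cm to the right of lens 1, so d_o2 = L - d_i1 = 21.5 - 7.661 = 13.839 cm.
Applying the thin-lens equation again with f_2 = 11 cm and d_o2 = 13.839 cm gives d_i2 = 53.616 cm.

53.6 cm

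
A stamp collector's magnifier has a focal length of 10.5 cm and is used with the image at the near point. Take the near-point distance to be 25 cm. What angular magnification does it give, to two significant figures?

M = 1 + D/f = 1 + 25/10.5 = 3.381.

3.4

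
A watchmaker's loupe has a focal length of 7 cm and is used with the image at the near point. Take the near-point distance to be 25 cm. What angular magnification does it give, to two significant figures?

4.6

M = 1 + D/f = 1 + 25/7 = 4.571.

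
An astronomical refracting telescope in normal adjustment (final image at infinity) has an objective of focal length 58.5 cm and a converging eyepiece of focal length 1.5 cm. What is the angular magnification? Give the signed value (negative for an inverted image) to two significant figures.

-39

M = -f_obj/f_eye = -58.5/(1.5) = -39.000.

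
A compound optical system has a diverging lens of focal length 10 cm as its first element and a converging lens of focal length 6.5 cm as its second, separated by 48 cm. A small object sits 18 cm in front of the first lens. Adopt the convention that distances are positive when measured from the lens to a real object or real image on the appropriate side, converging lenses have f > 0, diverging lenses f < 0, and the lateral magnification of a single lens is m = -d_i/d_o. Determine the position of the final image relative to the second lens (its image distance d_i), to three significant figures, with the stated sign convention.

7.38 cm

Applying the thin-lens equation to the first lens, 1/(-10) = 1/18 + 1/d_i1, which gives d_i1 = -6.429 cm.
With d_i1 < 0 the first image is virtual and lies on the object side; the object distance for lens 2 is d_o2 = 48 - (-6.429) = 54.429 cm.
Applying the thin-lens equation again with f_2 = 6.5 cm and d_o2 = 54.429 cm gives d_i2 = 7.382 cm.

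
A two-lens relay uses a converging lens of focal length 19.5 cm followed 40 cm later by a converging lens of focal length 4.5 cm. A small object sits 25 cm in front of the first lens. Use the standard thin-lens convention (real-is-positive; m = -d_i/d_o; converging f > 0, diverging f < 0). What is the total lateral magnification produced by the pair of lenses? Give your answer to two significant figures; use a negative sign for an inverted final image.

Lens 1: 1/d_i1 = 1/f_1 - 1/d_o1 = 1/19.5 - 1/25 = 0.01128 cm^-1, so d_i1 = 88.636 cm.
m_1 = -(88.636)/25 = -3.5455.
This image would form 88.636 cm past lens 1, i.e. 48.636 cm beyond lens 2, so it is a virtual object for lens 2: d_o2 = 40 - 88.636 = -48.636 cm.
Lens 2: 1/d_i2 = 1/f_2 - 1/d_o2 = 1/4.5 - 1/(-48.636) = 0.24278 cm^-1, so d_i2 = 4.119 cm.
m_2 = -(4.119)/(-48.636) = 0.0847.
Overall magnification: m = m_1 m_2 = -0.3003.

-0.30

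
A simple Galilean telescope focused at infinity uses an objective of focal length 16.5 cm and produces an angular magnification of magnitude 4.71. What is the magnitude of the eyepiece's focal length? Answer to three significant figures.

3.50 cm

|M| = f_obj/|f_eye|, so |f_eye| = f_obj/|M| = 16.5/4.71 = 3.503 cm.
(The eyepiece is diverging, so its signed focal length is -3.503 cm.)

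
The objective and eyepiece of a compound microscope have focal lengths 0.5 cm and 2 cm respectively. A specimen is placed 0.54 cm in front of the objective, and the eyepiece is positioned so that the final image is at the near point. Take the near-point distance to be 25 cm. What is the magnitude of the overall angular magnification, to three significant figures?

169

Objective: 1/d_i = 1/f_obj - 1/d_o = 1/0.5 - 1/0.54 = 0.14815 cm^-1, so d_i = 6.750 cm.
m_obj = -d_i/d_o = -6.750/0.54 = -12.500.
Eyepiece angular magnification (image at near point): M_eye = 1 + D/f_e = 1 + 25/2 = 13.500.
Overall M = m_obj x M_eye = (-12.500)(13.500) = -168.75.
|M| = 168.75.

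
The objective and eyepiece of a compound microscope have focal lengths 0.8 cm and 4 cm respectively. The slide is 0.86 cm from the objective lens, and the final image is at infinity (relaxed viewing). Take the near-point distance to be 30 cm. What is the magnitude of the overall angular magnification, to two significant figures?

Objective: 1/d_i = 1/f_obj - 1/d_o = 1/0.8 - 1/0.86 = 0.08721 cm^-1, so d_i = 11.467 cm.
m_obj = -d_i/d_o = -11.467/0.86 = -13.333.
Eyepiece angular magnification (image at infinity): M_eye = D/f_e = 30/4 = 7.500.
Overall M = m_obj x M_eye = (-13.333)(7.500) = -100.00.
|M| = 100.00.

100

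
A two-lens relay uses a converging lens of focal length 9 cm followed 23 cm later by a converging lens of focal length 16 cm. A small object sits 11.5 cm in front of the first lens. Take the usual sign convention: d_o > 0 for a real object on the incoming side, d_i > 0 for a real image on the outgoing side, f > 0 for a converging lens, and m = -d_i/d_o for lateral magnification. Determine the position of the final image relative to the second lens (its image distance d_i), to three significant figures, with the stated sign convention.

8.56 cm

First lens: d_i1 = 1/(1/9 - 1/11.5) = 41.400 cm.
Since 41.400 cm > 23 cm, the first image lies past the second lens and serves as a virtual object: d_o2 = L - d_i1 = -18.400 cm.
Second lens: d_i2 = 1/(1/16 - 1/(-18.400)) = 8.558 cm.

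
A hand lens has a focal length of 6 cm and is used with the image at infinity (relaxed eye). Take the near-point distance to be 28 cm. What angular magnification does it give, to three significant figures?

4.67

M = D/f = 28/6 = 4.667.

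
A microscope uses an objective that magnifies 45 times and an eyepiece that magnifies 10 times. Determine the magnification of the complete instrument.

The overall magnification of a compound microscope is the product of the objective and eyepiece magnifications:
M = M_obj x M_eye = 45 x 10 = 450.

450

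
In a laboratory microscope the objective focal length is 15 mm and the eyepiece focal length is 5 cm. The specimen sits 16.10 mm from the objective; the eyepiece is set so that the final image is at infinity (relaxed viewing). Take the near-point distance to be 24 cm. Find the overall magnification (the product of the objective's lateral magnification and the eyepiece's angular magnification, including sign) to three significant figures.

-65.5

Convert to cm: f_obj = 15 mm = 1.5 cm; d_o = 16.10 mm = 1.61 cm.
Objective: 1/d_i = 1/f_obj - 1/d_o = 1/1.5 - 1/1.61 = 0.04555 cm^-1, so d_i = 21.955 cm.
m_obj = -d_i/d_o = -21.955/1.61 = -13.636.
Eyepiece angular magnification (image at infinity): M_eye = D/f_e = 24/5 = 4.800.
Overall M = m_obj x M_eye = (-13.636)(4.800) = -65.45.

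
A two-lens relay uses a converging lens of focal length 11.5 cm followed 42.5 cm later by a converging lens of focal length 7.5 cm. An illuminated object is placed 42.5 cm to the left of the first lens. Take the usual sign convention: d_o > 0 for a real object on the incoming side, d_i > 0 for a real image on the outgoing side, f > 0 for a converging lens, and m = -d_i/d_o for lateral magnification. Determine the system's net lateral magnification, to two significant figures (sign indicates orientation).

0.14

Applying the thin-lens equation to the first lens, 1/11.5 = 1/42.5 + 1/d_i1, which gives d_i1 = 15.766 cm.
Its lateral magnification is m_1 = -d_i1/d_o1 = -(15.766)/42.5 = -0.3710.
That image sits 26.734 cm in front of the second lens, so d_o2 = 26.734 cm.
Applying the thin-lens equation again with f_2 = 7.5 cm and d_o2 = 26.734 cm gives d_i2 = 10.425 cm.
m_2 = -(10.425)/(26.734) = -0.3899.
Overall magnification: m = m_1 m_2 = 0.1447.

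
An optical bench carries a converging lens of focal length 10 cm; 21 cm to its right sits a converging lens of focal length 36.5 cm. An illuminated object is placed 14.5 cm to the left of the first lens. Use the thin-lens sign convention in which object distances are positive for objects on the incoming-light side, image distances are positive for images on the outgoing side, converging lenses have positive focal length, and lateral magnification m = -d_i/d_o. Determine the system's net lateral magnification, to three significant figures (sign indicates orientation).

Lens 1: 1/d_i1 = 1/f_1 - 1/d_o1 = 1/10 - 1/14.5 = 0.03103 cm^-1, so d_i1 = 32.222 cm.
m_1 = -(32.222)/14.5 = -2.2222.
Since 32.222 cm > 21 cm, the first image lies past the second lens and serves as a virtual object: d_o2 = L - d_i1 = -11.222 cm.
Lens 2: 1/d_i2 = 1/f_2 - 1/d_o2 = 1/36.5 - 1/(-11.222) = 0.11651 cm^-1, so d_i2 = 8.583 cm.
m_2 = -(8.583)/(-11.222) = 0.7648.
Overall magnification: m = m_1 m_2 = -1.6997.

-1.70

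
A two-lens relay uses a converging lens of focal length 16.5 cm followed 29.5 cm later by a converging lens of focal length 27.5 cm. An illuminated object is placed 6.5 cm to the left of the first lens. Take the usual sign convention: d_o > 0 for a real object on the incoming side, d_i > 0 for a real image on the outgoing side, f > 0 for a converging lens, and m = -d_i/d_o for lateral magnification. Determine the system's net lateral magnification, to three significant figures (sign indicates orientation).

First lens: d_i1 = 1/(1/16.5 - 1/6.5) = -10.725 cm.
m_1 = -(-10.725)/6.5 = 1.6500.
The intermediate image is virtual, 10.725 cm to the left of lens 1, so d_o2 = L - d_i1 = 29.5 - (-10.725) = 40.225 cm.
Second lens: d_i2 = 1/(1/27.5 - 1/(40.225)) = 86.930 cm.
m_2 = -(86.930)/(40.225) = -2.1611.
Overall magnification: m = m_1 m_2 = -3.5658.

-3.57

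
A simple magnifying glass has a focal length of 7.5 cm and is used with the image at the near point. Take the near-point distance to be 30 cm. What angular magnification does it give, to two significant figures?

5.0

M = 1 + D/f = 1 + 30/7.5 = 5.000.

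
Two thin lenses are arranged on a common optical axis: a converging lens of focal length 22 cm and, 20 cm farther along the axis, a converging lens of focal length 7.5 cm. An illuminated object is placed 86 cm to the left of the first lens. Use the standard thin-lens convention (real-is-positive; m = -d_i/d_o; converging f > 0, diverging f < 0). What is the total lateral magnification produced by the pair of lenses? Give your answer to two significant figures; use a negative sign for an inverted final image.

Applying the thin-lens equation to the first lens, 1/22 = 1/86 + 1/d_i1, which gives d_i1 = 29.562 cm.
Its lateral magnification is m_1 = -d_i1/d_o1 = -(29.562)/86 = -0.3438.
Since 29.562 cm > 20 cm, the first image lies past the second lens and serves as a virtual object: d_o2 = L - d_i1 = -9.562 cm.
Applying the thin-lens equation again with f_2 = 7.5 cm and d_o2 = -9.562 cm gives d_i2 = 4.203 cm.
m_2 = -(4.203)/(-9.562) = 0.4396.
Overall magnification: m = m_1 m_2 = -0.1511.

-0.15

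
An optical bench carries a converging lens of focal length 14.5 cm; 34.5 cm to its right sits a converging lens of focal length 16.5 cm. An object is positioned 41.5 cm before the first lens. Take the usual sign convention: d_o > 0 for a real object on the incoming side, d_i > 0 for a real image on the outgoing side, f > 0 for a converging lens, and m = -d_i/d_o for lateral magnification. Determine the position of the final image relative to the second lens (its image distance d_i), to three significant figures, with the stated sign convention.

-47.0 cm

Applying the thin-lens equation to the first lens, 1/14.5 = 1/41.5 + 1/d_i1, which gives d_i1 = 22.287 cm.
Object distance for lens 2: d_o2 = 34.5 - 22.287 = 12.213 cm.
Applying the thin-lens equation again with f_2 = 16.5 cm and d_o2 = 12.213 cm gives d_i2 = -47.005 cm.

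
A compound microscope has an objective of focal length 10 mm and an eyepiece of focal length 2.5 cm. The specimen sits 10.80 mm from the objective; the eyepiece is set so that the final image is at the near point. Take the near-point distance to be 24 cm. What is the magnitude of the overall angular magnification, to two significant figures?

130

Convert to cm: f_obj = 10 mm = 1 cm; d_o = 10.80 mm = 1.08 cm.
Objective: 1/d_i = 1/f_obj - 1/d_o = 1/1 - 1/1.08 = 0.07407 cm^-1, so d_i = 13.500 cm.
m_obj = -d_i/d_o = -13.500/1.08 = -12.500.
Eyepiece angular magnification (image at near point): M_eye = 1 + D/f_e = 1 + 24/2.5 = 10.600.
Overall M = m_obj x M_eye = (-12.500)(10.600) = -132.50.
|M| = 132.50.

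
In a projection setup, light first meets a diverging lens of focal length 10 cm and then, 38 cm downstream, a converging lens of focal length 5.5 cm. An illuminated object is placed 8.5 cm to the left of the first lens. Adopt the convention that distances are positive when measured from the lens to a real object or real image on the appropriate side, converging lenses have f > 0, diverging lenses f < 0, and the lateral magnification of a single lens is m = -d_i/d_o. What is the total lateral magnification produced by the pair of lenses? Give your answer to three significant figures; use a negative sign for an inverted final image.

Lens 1: 1/d_i1 = 1/f_1 - 1/d_o1 = 1/(-10) - 1/8.5 = -0.21765 cm^-1, so d_i1 = -4.595 cm.
m_1 = -(-4.595)/8.5 = 0.5405.
With d_i1 < 0 the first image is virtual and lies on the object side; the object distance for lens 2 is d_o2 = 38 - (-4.595) = 42.595 cm.
Lens 2: 1/d_i2 = 1/f_2 - 1/d_o2 = 1/5.5 - 1/(42.595) = 0.15834 cm^-1, so d_i2 = 6.315 cm.
m_2 = -(6.315)/(42.595) = -0.1483.
The system's lateral magnification is m_1 m_2 = (0.5405)(-0.1483) = -0.0801.

-0.0801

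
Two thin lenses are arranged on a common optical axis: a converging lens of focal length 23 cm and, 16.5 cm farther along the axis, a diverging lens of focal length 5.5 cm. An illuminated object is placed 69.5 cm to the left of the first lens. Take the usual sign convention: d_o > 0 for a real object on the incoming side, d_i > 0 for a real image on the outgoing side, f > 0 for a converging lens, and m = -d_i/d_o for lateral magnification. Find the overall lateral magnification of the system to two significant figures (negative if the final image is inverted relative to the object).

Applying the thin-lens equation to the first lens, 1/23 = 1/69.5 + 1/d_i1, which gives d_i1 = 34.376 cm.
Its lateral magnification is m_1 = -d_i1/d_o1 = -(34.376)/69.5 = -0.4946.
This image would form 34.376 cm past lens 1, i.e. 17.876 cm beyond lens 2, so it is a virtual object for lens 2: d_o2 = 16.5 - 34.376 = -17.876 cm.
Applying the thin-lens equation again with f_2 = -5.5 cm and d_o2 = -17.876 cm gives d_i2 = -7.944 cm.
m_2 = -(-7.944)/(-17.876) = -0.4444.
Total m = m_1 x m_2 = (-0.4946)(-0.4444) = 0.2198.

0.22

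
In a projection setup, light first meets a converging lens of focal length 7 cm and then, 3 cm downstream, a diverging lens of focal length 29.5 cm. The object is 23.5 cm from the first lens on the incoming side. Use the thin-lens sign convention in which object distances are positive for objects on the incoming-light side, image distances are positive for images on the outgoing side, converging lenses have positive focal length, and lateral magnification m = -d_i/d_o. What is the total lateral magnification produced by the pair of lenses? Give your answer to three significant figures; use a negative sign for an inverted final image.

-0.555

Applying the thin-lens equation to the first lens, 1/7 = 1/23.5 + 1/d_i1, which gives d_i1 = 9.970 cm.
Its lateral magnification is m_1 = -d_i1/d_o1 = -(9.970)/23.5 = -0.4242.
Since 9.970 cm > 3 cm, the first image lies past the second lens and serves as a virtual object: d_o2 = L - d_i1 = -6.970 cm.
Applying the thin-lens equation again with f_2 = -29.5 cm and d_o2 = -6.970 cm gives d_i2 = 9.126 cm.
m_2 = -(9.126)/(-6.970) = 1.3093.
Total m = m_1 x m_2 = (-0.4242)(1.3093) = -0.5555.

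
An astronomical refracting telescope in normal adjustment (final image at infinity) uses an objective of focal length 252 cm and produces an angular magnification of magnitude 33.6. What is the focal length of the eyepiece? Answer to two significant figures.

|M| = f_obj/f_eye, so f_eye = f_obj/|M| = 252/33.6 = 7.500 cm.

7.5 cm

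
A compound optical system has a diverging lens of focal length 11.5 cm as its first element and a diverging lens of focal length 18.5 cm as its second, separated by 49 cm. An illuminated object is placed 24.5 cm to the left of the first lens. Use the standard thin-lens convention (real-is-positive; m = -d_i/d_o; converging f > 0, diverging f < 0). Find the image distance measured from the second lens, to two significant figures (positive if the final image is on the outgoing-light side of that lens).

-14 cm

Applying the thin-lens equation to the first lens, 1/(-11.5) = 1/24.5 + 1/d_i1, which gives d_i1 = -7.826 cm.
The intermediate image is virtual, 7.826 cm to the left of lens 1, so d_o2 = L - d_i1 = 49 - (-7.826) = 56.826 cm.
Applying the thin-lens equation again with f_2 = -18.5 cm and d_o2 = 56.826 cm gives d_i2 = -13.956 cm.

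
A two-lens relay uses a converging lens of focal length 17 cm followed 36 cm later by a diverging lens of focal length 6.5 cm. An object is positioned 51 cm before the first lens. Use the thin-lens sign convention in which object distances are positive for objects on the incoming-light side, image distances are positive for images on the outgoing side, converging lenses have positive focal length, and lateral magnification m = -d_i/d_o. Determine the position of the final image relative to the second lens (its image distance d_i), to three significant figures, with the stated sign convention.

Applying the thin-lens equation to the first lens, 1/17 = 1/51 + 1/d_i1, which gives d_i1 = 25.500 cm.
The intermediate image is 25.500 cm to the right of lens 1, so d_o2 = L - d_i1 = 36 - 25.500 = 10.500 cm.
Applying the thin-lens equation again with f_2 = -6.5 cm and d_o2 = 10.500 cm gives d_i2 = -4.015 cm.

-4.01 cm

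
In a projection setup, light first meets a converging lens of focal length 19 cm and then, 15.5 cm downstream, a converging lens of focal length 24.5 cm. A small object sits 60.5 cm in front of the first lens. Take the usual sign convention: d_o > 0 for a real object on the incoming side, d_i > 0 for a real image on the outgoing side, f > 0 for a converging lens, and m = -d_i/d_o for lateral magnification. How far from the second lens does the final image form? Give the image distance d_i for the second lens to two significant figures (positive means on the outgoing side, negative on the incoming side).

8.1 cm

Lens 1: 1/d_i1 = 1/f_1 - 1/d_o1 = 1/19 - 1/60.5 = 0.03610 cm^-1, so d_i1 = 27.699 cm.
Since 27.699 cm > 15.5 cm, the first image lies past the second lens and serves as a virtual object: d_o2 = L - d_i1 = -12.199 cm.
Lens 2: 1/d_i2 = 1/f_2 - 1/d_o2 = 1/24.5 - 1/(-12.199) = 0.12279 cm^-1, so d_i2 = 8.144 cm.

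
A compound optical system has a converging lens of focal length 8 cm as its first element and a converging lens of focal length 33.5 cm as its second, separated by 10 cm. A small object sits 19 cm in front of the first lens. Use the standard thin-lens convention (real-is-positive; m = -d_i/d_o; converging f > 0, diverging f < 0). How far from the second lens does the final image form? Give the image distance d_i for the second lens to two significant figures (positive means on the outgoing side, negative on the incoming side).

First lens: d_i1 = 1/(1/8 - 1/19) = 13.818 cm.
Since 13.818 cm > 10 cm, the first image lies past the second lens and serves as a virtual object: d_o2 = L - d_i1 = -3.818 cm.
Second lens: d_i2 = 1/(1/33.5 - 1/(-3.818)) = 3.428 cm.

3.4 cm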